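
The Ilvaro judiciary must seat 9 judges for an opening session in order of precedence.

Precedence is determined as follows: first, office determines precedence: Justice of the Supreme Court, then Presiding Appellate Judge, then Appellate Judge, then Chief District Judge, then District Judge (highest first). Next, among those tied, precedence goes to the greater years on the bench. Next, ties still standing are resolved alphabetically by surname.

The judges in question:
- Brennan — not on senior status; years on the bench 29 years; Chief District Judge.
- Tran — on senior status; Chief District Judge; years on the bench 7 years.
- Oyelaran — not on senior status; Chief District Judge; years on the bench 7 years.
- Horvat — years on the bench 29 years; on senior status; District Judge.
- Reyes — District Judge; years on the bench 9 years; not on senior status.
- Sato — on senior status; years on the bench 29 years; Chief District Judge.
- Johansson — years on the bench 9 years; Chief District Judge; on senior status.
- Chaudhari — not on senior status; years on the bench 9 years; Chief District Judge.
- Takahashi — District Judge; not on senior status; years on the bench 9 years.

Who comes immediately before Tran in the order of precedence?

Oyelaran

By office: Brennan, Sato, Chaudhari, Johansson, Oyelaran and Tran (Chief District Judge); then Horvat, Reyes and Takahashi (District Judge).
Among Brennan, Sato, Chaudhari, Johansson, Oyelaran and Tran, by years on the bench (higher first): Brennan and Sato (29 years) before Chaudhari and Johansson (9 years) before Oyelaran and Tran (7 years).
Among Brennan and Sato, alphabetically by surname: Brennan before Sato.
Among Chaudhari and Johansson, alphabetically by surname: Chaudhari before Johansson.
Among Oyelaran and Tran, alphabetically by surname: Oyelaran before Tran.
Among Horvat, Reyes and Takahashi, by years on the bench (higher first): Horvat (29 years) before Reyes and Takahashi (9 years).
Among Reyes and Takahashi, alphabetically by surname: Reyes before Takahashi.
Order: Brennan, Sato, Chaudhari, Johansson, Oyelaran, Tran, Horvat, Reyes, Takahashi.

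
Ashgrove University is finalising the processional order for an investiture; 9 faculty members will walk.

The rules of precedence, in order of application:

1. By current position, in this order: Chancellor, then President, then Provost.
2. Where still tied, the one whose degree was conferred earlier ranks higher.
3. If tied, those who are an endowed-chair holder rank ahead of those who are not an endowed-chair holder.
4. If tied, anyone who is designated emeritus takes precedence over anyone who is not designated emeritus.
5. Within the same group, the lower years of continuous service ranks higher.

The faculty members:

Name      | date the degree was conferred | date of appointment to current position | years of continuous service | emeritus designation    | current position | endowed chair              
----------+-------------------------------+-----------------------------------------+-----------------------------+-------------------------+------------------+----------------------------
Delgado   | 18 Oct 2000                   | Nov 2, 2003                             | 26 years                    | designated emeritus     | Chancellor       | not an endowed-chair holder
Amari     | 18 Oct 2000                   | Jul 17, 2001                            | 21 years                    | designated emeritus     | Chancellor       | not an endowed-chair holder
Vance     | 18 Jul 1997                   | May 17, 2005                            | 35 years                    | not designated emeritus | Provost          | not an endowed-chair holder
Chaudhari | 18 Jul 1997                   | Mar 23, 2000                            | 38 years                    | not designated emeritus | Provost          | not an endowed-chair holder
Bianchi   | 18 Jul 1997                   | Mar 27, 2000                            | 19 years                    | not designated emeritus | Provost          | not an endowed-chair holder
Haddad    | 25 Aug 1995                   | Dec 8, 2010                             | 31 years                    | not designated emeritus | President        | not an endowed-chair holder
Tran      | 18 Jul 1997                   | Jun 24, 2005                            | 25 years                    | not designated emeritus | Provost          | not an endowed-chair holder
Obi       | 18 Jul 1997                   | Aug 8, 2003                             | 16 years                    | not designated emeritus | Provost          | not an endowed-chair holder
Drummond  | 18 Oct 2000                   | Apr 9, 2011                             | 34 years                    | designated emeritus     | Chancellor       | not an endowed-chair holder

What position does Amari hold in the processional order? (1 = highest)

1

By current position: Amari, Delgado and Drummond (Chancellor); then Haddad (President); then Obi, Bianchi, Tran, Vance and Chaudhari (Provost).
Amari, Delgado and Drummond all have date the degree was conferred 18 Oct 2000, so the next rule applies.
Amari, Delgado and Drummond are each not an endowed-chair holder, so the next rule applies.
Amari, Delgado and Drummond are each designated emeritus, so the next rule applies.
Among Amari, Delgado and Drummond, by years of continuous service (lower first): Amari (21 years) before Delgado (26 years) before Drummond (34 years).
Obi, Bianchi, Tran, Vance and Chaudhari all have date the degree was conferred 18 Jul 1997, so the next rule applies.
Obi, Bianchi, Tran, Vance and Chaudhari are each not an endowed-chair holder, so the next rule applies.
Obi, Bianchi, Tran, Vance and Chaudhari are each not designated emeritus, so the next rule applies.
Among Obi, Bianchi, Tran, Vance and Chaudhari, by years of continuous service (lower first): Obi (16 years) before Bianchi (19 years) before Tran (25 years) before Vance (35 years) before Chaudhari (38 years).
Order: Amari, Delgado, Drummond, Haddad, Obi, Bianchi, Tran, Vance, Chaudhari. So position 1.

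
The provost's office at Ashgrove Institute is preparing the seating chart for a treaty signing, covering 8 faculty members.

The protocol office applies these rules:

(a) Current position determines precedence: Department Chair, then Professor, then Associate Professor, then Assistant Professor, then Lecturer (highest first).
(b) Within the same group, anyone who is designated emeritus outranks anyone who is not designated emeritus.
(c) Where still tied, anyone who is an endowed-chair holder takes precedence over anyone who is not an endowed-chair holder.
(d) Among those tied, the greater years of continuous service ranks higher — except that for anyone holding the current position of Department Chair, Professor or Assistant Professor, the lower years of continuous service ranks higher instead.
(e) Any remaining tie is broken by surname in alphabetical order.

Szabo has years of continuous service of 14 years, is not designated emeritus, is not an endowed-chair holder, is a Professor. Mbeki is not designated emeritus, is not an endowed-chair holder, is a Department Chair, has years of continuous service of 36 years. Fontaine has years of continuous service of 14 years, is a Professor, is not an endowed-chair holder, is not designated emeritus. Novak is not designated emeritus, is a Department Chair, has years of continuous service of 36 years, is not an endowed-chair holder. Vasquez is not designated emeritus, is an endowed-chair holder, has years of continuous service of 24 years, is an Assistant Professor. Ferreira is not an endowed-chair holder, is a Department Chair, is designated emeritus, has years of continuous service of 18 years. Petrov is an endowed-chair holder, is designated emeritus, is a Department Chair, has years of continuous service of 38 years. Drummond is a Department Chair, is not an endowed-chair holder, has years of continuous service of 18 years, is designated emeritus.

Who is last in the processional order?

By current position: Petrov, Drummond, Ferreira, Mbeki and Novak (Department Chair); then Fontaine and Szabo (Professor); then Vasquez (Assistant Professor).
Among Petrov, Drummond, Ferreira, Mbeki and Novak, designated emeritus before not designated emeritus: Petrov, Drummond and Ferreira (designated emeritus) before Mbeki and Novak (not designated emeritus).
Among Petrov, Drummond and Ferreira, an endowed-chair holder before not an endowed-chair holder: Petrov (an endowed-chair holder) before Drummond and Ferreira (not an endowed-chair holder).
Drummond and Ferreira both have years of continuous service 18 years, so the next rule applies.
Among Drummond and Ferreira, alphabetically by surname: Drummond before Ferreira.
Mbeki and Novak are each not an endowed-chair holder, so the next rule applies.
Mbeki and Novak both have years of continuous service 36 years, so the next rule applies.
Among Mbeki and Novak, alphabetically by surname: Mbeki before Novak.
Fontaine and Szabo are each not designated emeritus, so the next rule applies.
Fontaine and Szabo are each not an endowed-chair holder, so the next rule applies.
Fontaine and Szabo both have years of continuous service 14 years, so the next rule applies.
Among Fontaine and Szabo, alphabetically by surname: Fontaine before Szabo.
Order: Petrov, Drummond, Ferreira, Mbeki, Novak, Fontaine, Szabo, Vasquez.

Vasquez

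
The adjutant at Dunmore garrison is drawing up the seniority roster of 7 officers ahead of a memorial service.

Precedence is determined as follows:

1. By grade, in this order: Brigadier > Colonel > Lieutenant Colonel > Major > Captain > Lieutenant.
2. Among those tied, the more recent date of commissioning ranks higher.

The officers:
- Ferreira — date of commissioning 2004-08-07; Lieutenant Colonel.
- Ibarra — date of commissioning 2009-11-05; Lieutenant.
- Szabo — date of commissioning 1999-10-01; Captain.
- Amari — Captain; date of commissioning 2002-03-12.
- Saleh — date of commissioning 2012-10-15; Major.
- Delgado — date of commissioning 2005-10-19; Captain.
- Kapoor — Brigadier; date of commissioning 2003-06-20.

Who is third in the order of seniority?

By grade: Kapoor (Brigadier); then Ferreira (Lieutenant Colonel); then Saleh (Major); then Delgado, Amari and Szabo (Captain); then Ibarra (Lieutenant).
Among Delgado, Amari and Szabo, by date of commissioning (later first): Delgado (2005-10-19) before Amari (2002-03-12) before Szabo (1999-10-01).
Order: Kapoor, Ferreira, Saleh, Delgado, Amari, Szabo, Ibarra.

Saleh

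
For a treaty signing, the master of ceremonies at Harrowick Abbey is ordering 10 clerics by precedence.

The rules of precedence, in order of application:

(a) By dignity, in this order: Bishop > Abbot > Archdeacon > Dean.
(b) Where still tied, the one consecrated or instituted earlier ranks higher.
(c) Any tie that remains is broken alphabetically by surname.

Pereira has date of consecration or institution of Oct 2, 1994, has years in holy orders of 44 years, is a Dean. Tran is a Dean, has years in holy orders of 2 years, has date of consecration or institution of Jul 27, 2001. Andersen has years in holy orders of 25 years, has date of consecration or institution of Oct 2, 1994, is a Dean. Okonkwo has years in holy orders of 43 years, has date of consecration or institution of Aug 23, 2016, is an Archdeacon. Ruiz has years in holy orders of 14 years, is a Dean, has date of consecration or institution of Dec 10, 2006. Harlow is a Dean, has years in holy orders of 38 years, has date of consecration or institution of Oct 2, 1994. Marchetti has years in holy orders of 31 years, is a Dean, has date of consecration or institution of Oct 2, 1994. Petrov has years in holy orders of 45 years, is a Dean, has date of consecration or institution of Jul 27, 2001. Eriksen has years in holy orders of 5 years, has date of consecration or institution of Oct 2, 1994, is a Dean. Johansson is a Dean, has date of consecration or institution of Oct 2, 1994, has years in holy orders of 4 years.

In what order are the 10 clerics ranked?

Okonkwo, Andersen, Eriksen, Harlow, Johansson, Marchetti, Pereira, Petrov, Tran, Ruiz

By dignity: Okonkwo (Archdeacon); then Andersen, Eriksen, Harlow, Johansson, Marchetti, Pereira, Petrov, Tran and Ruiz (Dean).
Among Andersen, Eriksen, Harlow, Johansson, Marchetti, Pereira, Petrov, Tran and Ruiz, by date of consecration or institution (earlier first): Andersen, Eriksen, Harlow, Johansson, Marchetti and Pereira (Oct 2, 1994) before Petrov and Tran (Jul 27, 2001) before Ruiz (Dec 10, 2006).
Among Andersen, Eriksen, Harlow, Johansson, Marchetti and Pereira, alphabetically by surname: Andersen before Eriksen before Harlow before Johansson before Marchetti before Pereira.
Among Petrov and Tran, alphabetically by surname: Petrov before Tran.
Full order: Okonkwo, Andersen, Eriksen, Harlow, Johansson, Marchetti, Pereira, Petrov, Tran, Ruiz.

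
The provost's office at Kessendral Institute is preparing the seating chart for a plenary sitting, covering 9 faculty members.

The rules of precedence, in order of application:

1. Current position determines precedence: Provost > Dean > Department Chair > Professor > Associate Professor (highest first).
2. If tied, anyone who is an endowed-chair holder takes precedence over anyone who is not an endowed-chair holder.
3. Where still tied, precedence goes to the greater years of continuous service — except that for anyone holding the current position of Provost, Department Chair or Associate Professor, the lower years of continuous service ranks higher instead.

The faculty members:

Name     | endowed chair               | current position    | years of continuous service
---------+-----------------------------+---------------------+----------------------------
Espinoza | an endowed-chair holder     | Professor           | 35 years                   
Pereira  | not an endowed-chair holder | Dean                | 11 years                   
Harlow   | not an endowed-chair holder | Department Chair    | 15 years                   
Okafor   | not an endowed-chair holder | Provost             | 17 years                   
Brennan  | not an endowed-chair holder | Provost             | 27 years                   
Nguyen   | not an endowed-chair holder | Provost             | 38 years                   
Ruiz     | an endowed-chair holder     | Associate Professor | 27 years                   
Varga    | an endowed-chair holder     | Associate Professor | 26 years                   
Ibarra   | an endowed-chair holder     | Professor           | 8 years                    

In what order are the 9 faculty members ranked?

Okafor, Brennan, Nguyen, Pereira, Harlow, Espinoza, Ibarra, Varga, Ruiz

By current position: Okafor, Brennan and Nguyen (Provost); then Pereira (Dean); then Harlow (Department Chair); then Espinoza and Ibarra (Professor); then Varga and Ruiz (Associate Professor).
Okafor, Brennan and Nguyen are each not an endowed-chair holder, so the next rule applies.
Among Okafor, Brennan and Nguyen, by years of continuous service (lower first) (reversed rule for this group): Okafor (17 years) before Brennan (27 years) before Nguyen (38 years).
Espinoza and Ibarra are each an endowed-chair holder, so the next rule applies.
Among Espinoza and Ibarra, by years of continuous service (higher first): Espinoza (35 years) before Ibarra (8 years).
Varga and Ruiz are each an endowed-chair holder, so the next rule applies.
Among Varga and Ruiz, by years of continuous service (lower first) (reversed rule for this group): Varga (26 years) before Ruiz (27 years).
Full order: Okafor, Brennan, Nguyen, Pereira, Harlow, Espinoza, Ibarra, Varga, Ruiz.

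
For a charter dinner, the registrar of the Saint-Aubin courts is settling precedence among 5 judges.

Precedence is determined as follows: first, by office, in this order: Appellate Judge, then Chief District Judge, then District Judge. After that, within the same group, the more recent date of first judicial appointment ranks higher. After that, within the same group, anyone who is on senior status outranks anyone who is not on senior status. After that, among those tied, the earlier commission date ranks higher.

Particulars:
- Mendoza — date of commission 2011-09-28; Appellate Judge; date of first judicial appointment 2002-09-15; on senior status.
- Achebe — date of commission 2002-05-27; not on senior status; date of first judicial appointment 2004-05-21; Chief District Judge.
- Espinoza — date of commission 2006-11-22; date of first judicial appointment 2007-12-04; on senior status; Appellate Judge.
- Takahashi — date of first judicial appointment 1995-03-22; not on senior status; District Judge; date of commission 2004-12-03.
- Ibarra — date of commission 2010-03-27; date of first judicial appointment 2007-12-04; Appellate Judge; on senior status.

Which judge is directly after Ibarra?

Mendoza

By office: Espinoza, Ibarra and Mendoza (Appellate Judge); then Achebe (Chief District Judge); then Takahashi (District Judge).
Among Espinoza, Ibarra and Mendoza, by date of first judicial appointment (later first): Espinoza and Ibarra (2007-12-04) before Mendoza (2002-09-15).
Espinoza and Ibarra are each on senior status, so the next rule applies.
Among Espinoza and Ibarra, by date of commission (earlier first): Espinoza (2006-11-22) before Ibarra (2010-03-27).
Order: Espinoza, Ibarra, Mendoza, Achebe, Takahashi.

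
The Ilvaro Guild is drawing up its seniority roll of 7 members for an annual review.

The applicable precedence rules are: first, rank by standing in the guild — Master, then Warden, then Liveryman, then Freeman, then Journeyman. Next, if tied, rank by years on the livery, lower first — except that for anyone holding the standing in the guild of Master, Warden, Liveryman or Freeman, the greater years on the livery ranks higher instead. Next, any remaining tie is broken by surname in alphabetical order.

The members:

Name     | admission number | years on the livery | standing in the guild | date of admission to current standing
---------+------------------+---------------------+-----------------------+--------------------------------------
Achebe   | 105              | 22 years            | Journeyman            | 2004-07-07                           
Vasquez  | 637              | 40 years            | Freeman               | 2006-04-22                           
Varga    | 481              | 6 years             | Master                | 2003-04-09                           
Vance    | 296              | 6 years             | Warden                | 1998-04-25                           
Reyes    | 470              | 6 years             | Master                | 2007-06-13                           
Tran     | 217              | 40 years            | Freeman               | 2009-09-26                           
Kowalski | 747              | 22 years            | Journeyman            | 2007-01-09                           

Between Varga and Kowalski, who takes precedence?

By standing in the guild: Reyes and Varga (Master); then Vance (Warden); then Tran and Vasquez (Freeman); then Achebe and Kowalski (Journeyman).
Reyes and Varga both have years on the livery 6 years, so the next rule applies.
Among Reyes and Varga, alphabetically by surname: Reyes before Varga.
Tran and Vasquez both have years on the livery 40 years, so the next rule applies.
Among Tran and Vasquez, alphabetically by surname: Tran before Vasquez.
Achebe and Kowalski both have years on the livery 22 years, so the next rule applies.
Among Achebe and Kowalski, alphabetically by surname: Achebe before Kowalski.
So Varga takes precedence.

Varga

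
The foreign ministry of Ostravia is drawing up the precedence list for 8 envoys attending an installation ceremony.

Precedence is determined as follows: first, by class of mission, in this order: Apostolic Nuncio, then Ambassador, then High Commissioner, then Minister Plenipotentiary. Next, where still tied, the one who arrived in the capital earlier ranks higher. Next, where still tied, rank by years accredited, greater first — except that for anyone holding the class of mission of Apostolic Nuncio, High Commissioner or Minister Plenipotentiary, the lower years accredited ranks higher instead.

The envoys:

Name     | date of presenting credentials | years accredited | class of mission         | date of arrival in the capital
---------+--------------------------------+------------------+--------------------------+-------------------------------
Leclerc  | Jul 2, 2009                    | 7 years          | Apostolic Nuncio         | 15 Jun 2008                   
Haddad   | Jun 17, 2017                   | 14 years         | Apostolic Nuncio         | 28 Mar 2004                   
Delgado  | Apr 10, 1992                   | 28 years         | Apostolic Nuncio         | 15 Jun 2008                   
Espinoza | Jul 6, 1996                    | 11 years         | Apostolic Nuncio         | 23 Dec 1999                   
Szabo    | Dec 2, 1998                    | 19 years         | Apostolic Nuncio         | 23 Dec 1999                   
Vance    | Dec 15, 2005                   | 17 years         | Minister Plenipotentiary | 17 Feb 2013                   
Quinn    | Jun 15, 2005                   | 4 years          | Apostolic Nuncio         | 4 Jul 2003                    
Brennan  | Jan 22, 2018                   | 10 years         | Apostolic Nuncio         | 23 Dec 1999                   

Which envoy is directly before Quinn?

Szabo

By class of mission: Brennan, Espinoza, Szabo, Quinn, Haddad, Leclerc and Delgado (Apostolic Nuncio); then Vance (Minister Plenipotentiary).
Among Brennan, Espinoza, Szabo, Quinn, Haddad, Leclerc and Delgado, by date of arrival in the capital (earlier first): Brennan, Espinoza and Szabo (23 Dec 1999) before Quinn (4 Jul 2003) before Haddad (28 Mar 2004) before Leclerc and Delgado (15 Jun 2008).
Among Brennan, Espinoza and Szabo, by years accredited (lower first) (reversed rule for this group): Brennan (10 years) before Espinoza (11 years) before Szabo (19 years).
Among Leclerc and Delgado, by years accredited (lower first) (reversed rule for this group): Leclerc (7 years) before Delgado (28 years).
Order: Brennan, Espinoza, Szabo, Quinn, Haddad, Leclerc, Delgado, Vance.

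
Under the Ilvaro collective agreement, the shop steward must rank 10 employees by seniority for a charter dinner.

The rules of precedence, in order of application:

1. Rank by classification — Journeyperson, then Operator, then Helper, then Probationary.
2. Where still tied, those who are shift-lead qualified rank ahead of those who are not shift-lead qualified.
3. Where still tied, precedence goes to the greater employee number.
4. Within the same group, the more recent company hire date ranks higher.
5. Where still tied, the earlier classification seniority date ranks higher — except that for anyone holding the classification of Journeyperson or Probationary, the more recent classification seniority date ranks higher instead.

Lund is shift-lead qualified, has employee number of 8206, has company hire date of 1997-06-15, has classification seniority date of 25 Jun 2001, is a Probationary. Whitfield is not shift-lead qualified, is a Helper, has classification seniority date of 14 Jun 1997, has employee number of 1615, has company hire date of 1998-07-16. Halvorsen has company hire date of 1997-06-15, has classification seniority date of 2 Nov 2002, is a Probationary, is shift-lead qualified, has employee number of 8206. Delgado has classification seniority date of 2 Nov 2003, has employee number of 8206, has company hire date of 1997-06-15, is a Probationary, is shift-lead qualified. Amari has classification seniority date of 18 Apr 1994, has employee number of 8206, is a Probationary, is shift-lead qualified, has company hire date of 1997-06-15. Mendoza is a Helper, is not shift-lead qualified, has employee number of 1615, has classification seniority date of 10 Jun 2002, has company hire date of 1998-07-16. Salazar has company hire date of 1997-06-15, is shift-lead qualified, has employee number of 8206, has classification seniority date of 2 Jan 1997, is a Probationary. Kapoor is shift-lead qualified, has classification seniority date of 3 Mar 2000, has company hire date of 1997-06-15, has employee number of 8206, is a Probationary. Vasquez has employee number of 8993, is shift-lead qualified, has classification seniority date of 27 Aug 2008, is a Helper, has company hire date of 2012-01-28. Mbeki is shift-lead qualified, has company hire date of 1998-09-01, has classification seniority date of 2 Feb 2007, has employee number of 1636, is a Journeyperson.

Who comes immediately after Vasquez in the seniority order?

By classification: Mbeki (Journeyperson); then Vasquez, Whitfield and Mendoza (Helper); then Delgado, Halvorsen, Lund, Kapoor, Salazar and Amari (Probationary).
Among Vasquez, Whitfield and Mendoza, shift-lead qualified before not shift-lead qualified: Vasquez (shift-lead qualified) before Whitfield and Mendoza (not shift-lead qualified).
Whitfield and Mendoza both have employee number 1615, so the next rule applies.
Whitfield and Mendoza both have company hire date 1998-07-16, so the next rule applies.
Among Whitfield and Mendoza, by classification seniority date (earlier first): Whitfield (14 Jun 1997) before Mendoza (10 Jun 2002).
Delgado, Halvorsen, Lund, Kapoor, Salazar and Amari are each shift-lead qualified, so the next rule applies.
Delgado, Halvorsen, Lund, Kapoor, Salazar and Amari all have employee number 8206, so the next rule applies.
Delgado, Halvorsen, Lund, Kapoor, Salazar and Amari all have company hire date 1997-06-15, so the next rule applies.
Among Delgado, Halvorsen, Lund, Kapoor, Salazar and Amari, by classification seniority date (later first) (reversed rule for this group): Delgado (2 Nov 2003) before Halvorsen (2 Nov 2002) before Lund (25 Jun 2001) before Kapoor (3 Mar 2000) before Salazar (2 Jan 1997) before Amari (18 Apr 1994).
Order: Mbeki, Vasquez, Whitfield, Mendoza, Delgado, Halvorsen, Lund, Kapoor, Salazar, Amari.

Whitfield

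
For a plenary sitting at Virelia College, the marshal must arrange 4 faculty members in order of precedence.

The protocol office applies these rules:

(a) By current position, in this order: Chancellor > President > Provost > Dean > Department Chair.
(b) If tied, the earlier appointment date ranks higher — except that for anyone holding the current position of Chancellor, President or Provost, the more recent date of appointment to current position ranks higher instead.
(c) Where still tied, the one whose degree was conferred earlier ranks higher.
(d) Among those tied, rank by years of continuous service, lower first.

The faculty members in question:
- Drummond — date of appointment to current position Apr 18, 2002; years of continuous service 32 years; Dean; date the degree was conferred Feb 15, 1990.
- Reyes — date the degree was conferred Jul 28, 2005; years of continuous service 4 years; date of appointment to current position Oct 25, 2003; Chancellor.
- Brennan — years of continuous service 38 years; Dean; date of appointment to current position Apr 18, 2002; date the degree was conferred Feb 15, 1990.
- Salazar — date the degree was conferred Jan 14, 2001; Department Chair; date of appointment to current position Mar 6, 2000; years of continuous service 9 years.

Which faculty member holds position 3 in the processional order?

By current position: Reyes (Chancellor); then Drummond and Brennan (Dean); then Salazar (Department Chair).
Drummond and Brennan both have date of appointment to current position Apr 18, 2002, so the next rule applies.
Drummond and Brennan both have date the degree was conferred Feb 15, 1990, so the next rule applies.
Among Drummond and Brennan, by years of continuous service (lower first): Drummond (32 years) before Brennan (38 years).
Order: Reyes, Drummond, Brennan, Salazar.

Brennan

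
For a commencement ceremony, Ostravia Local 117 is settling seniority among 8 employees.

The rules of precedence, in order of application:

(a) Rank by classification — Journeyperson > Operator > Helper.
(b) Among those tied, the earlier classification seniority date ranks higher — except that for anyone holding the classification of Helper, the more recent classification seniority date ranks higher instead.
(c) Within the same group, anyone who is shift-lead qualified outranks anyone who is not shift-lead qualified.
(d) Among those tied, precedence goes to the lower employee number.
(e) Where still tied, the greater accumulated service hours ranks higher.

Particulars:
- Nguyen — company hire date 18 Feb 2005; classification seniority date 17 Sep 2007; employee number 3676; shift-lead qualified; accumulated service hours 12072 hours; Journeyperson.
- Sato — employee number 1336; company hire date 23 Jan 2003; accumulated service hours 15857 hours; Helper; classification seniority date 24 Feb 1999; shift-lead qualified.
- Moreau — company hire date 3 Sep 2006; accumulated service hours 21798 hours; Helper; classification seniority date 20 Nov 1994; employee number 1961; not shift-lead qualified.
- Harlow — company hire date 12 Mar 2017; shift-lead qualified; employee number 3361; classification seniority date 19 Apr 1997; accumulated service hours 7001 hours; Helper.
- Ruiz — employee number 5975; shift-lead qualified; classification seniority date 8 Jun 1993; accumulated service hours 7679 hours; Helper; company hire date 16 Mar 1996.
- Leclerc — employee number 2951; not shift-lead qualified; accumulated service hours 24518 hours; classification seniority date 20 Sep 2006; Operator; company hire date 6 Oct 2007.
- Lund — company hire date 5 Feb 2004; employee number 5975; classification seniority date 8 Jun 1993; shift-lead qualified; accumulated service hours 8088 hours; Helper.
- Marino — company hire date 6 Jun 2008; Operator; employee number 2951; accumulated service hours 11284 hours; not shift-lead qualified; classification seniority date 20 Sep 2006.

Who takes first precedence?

Nguyen

By classification: Nguyen (Journeyperson); then Leclerc and Marino (Operator); then Sato, Harlow, Moreau, Lund and Ruiz (Helper).
Leclerc and Marino both have classification seniority date 20 Sep 2006, so the next rule applies.
Leclerc and Marino are each not shift-lead qualified, so the next rule applies.
Leclerc and Marino both have employee number 2951, so the next rule applies.
Among Leclerc and Marino, by accumulated service hours (higher first): Leclerc (24518 hours) before Marino (11284 hours).
Among Sato, Harlow, Moreau, Lund and Ruiz, by classification seniority date (later first) (reversed rule for this group): Sato (24 Feb 1999) before Harlow (19 Apr 1997) before Moreau (20 Nov 1994) before Lund and Ruiz (8 Jun 1993).
Lund and Ruiz are each shift-lead qualified, so the next rule applies.
Lund and Ruiz both have employee number 5975, so the next rule applies.
Among Lund and Ruiz, by accumulated service hours (higher first): Lund (8088 hours) before Ruiz (7679 hours).
Order: Nguyen, Leclerc, Marino, Sato, Harlow, Moreau, Lund, Ruiz.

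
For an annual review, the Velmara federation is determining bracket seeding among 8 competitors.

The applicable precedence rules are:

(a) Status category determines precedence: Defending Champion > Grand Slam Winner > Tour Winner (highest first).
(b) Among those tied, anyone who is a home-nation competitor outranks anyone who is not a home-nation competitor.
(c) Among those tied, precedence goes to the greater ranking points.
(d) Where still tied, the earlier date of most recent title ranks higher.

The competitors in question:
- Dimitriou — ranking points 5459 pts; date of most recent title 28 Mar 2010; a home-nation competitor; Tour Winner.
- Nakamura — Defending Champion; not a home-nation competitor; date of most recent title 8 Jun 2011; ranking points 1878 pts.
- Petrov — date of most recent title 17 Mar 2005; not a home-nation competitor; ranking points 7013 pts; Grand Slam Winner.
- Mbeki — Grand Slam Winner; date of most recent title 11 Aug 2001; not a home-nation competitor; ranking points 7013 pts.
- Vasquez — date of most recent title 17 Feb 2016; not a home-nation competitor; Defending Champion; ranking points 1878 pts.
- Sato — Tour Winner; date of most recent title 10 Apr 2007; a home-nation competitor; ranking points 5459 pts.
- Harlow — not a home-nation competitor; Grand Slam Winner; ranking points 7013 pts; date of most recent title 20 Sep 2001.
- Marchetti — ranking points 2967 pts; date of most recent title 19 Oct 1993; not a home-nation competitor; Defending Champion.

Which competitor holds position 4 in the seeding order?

By status category: Marchetti, Nakamura and Vasquez (Defending Champion); then Mbeki, Harlow and Petrov (Grand Slam Winner); then Sato and Dimitriou (Tour Winner).
Marchetti, Nakamura and Vasquez are each not a home-nation competitor, so the next rule applies.
Among Marchetti, Nakamura and Vasquez, by ranking points (higher first): Marchetti (2967 pts) before Nakamura and Vasquez (1878 pts).
Among Nakamura and Vasquez, by date of most recent title (earlier first): Nakamura (8 Jun 2011) before Vasquez (17 Feb 2016).
Mbeki, Harlow and Petrov are each not a home-nation competitor, so the next rule applies.
Mbeki, Harlow and Petrov all have ranking points 7013 pts, so the next rule applies.
Among Mbeki, Harlow and Petrov, by date of most recent title (earlier first): Mbeki (11 Aug 2001) before Harlow (20 Sep 2001) before Petrov (17 Mar 2005).
Sato and Dimitriou are each a home-nation competitor, so the next rule applies.
Sato and Dimitriou both have ranking points 5459 pts, so the next rule applies.
Among Sato and Dimitriou, by date of most recent title (earlier first): Sato (10 Apr 2007) before Dimitriou (28 Mar 2010).
Order: Marchetti, Nakamura, Vasquez, Mbeki, Harlow, Petrov, Sato, Dimitriou.

Mbeki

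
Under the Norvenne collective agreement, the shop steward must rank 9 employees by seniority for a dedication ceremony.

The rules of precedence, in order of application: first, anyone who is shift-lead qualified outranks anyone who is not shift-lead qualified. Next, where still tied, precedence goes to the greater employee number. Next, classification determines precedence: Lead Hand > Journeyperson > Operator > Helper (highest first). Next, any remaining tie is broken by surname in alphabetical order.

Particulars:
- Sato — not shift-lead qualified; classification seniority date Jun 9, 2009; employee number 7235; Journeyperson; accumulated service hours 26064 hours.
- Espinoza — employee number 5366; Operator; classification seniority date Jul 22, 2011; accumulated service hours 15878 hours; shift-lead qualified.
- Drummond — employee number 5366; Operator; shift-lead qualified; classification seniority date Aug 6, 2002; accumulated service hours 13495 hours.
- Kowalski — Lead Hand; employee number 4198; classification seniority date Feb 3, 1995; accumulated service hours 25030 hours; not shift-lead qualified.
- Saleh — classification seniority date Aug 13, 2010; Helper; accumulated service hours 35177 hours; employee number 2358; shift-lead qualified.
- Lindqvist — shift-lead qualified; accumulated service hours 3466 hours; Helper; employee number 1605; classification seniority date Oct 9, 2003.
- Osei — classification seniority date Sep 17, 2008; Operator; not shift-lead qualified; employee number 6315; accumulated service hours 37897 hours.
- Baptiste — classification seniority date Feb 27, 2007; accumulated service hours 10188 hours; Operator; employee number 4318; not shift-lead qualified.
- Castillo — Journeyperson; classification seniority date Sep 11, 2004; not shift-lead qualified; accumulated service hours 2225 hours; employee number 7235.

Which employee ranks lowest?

Kowalski

By the first rule: Drummond, Espinoza, Saleh and Lindqvist (each shift-lead qualified); then Castillo, Sato, Osei, Baptiste and Kowalski (each not shift-lead qualified).
Among Drummond, Espinoza, Saleh and Lindqvist, by employee number (higher first): Drummond and Espinoza (5366) before Saleh (2358) before Lindqvist (1605).
Drummond and Espinoza are each Operator, so the next rule applies.
Among Drummond and Espinoza, alphabetically by surname: Drummond before Espinoza.
Among Castillo, Sato, Osei, Baptiste and Kowalski, by employee number (higher first): Castillo and Sato (7235) before Osei (6315) before Baptiste (4318) before Kowalski (4198).
Castillo and Sato are each Journeyperson, so the next rule applies.
Among Castillo and Sato, alphabetically by surname: Castillo before Sato.
Order: Drummond, Espinoza, Saleh, Lindqvist, Castillo, Sato, Osei, Baptiste, Kowalski.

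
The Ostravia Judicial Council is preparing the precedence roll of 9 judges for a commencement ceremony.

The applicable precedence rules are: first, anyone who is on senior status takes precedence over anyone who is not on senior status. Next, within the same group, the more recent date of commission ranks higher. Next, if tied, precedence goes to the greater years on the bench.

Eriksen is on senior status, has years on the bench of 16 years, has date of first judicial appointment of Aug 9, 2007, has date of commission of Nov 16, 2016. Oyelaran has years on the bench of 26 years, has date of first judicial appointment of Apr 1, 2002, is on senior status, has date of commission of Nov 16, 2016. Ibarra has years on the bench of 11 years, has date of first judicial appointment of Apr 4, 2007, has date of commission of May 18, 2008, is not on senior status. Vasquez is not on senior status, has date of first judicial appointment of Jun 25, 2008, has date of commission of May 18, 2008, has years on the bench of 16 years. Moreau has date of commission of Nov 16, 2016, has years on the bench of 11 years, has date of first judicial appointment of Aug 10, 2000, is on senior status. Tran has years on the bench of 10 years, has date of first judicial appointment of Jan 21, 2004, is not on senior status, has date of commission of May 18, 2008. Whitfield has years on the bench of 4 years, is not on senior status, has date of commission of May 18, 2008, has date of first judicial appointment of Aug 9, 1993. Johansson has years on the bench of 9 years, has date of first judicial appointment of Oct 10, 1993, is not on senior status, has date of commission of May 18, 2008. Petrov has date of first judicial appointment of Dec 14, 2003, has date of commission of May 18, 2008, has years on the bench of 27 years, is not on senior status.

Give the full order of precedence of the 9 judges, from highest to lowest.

By the first rule: Oyelaran, Eriksen and Moreau (each on senior status); then Petrov, Vasquez, Ibarra, Tran, Johansson and Whitfield (each not on senior status).
Oyelaran, Eriksen and Moreau all have date of commission Nov 16, 2016, so the next rule applies.
Among Oyelaran, Eriksen and Moreau, by years on the bench (higher first): Oyelaran (26 years) before Eriksen (16 years) before Moreau (11 years).
Petrov, Vasquez, Ibarra, Tran, Johansson and Whitfield all have date of commission May 18, 2008, so the next rule applies.
Among Petrov, Vasquez, Ibarra, Tran, Johansson and Whitfield, by years on the bench (higher first): Petrov (27 years) before Vasquez (16 years) before Ibarra (11 years) before Tran (10 years) before Johansson (9 years) before Whitfield (4 years).
Full order: Oyelaran, Eriksen, Moreau, Petrov, Vasquez, Ibarra, Tran, Johansson, Whitfield.

Oyelaran, Eriksen, Moreau, Petrov, Vasquez, Ibarra, Tran, Johansson, Whitfield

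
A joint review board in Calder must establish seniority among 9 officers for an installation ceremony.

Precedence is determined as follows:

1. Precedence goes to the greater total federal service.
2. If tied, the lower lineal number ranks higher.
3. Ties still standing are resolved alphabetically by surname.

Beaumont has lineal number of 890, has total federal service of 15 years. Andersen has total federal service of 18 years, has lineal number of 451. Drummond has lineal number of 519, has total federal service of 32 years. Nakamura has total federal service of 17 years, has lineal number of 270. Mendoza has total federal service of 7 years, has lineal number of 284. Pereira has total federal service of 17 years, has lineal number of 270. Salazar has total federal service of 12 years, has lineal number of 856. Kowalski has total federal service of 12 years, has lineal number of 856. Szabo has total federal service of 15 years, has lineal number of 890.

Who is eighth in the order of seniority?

By total federal service (higher first): Drummond (32 years); then Andersen (18 years); then Nakamura and Pereira (both 17 years); then Beaumont and Szabo (both 15 years); then Kowalski and Salazar (both 12 years); then Mendoza (7 years).
Nakamura and Pereira both have lineal number 270, so the next rule applies.
Among Nakamura and Pereira, alphabetically by surname: Nakamura before Pereira.
Beaumont and Szabo both have lineal number 890, so the next rule applies.
Among Beaumont and Szabo, alphabetically by surname: Beaumont before Szabo.
Kowalski and Salazar both have lineal number 856, so the next rule applies.
Among Kowalski and Salazar, alphabetically by surname: Kowalski before Salazar.
Order: Drummond, Andersen, Nakamura, Pereira, Beaumont, Szabo, Kowalski, Salazar, Mendoza.

Salazar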